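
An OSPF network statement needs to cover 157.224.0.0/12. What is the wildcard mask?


Subnet mask: 255.240.0.0
Wildcard = 255.255.255.255 - subnet mask
255 - 255 = 0
255 - 240 = 15
255 - 0 = 255
255 - 0 = 255
Wildcard: 0.15.255.255


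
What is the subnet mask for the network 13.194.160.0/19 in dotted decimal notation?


/19 means 19 network bits, 13 host bits
Binary: 11111111111111111110000000000000
Mask: 255.255.224.0


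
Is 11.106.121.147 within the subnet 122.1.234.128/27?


Subnet network: 122.1.234.128
Test IP AND mask: 11.106.121.128
No, 11.106.121.147 is not in 122.1.234.128/27


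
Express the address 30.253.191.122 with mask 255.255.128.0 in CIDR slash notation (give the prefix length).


Binary: 11111111.11111111.10000000.00000000
Count leading 1s
Prefix: /17


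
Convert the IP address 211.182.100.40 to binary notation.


211 = 11010011
182 = 10110110
100 = 01100100
40 = 00101000
Binary: 11010011.10110110.01100100.00101000


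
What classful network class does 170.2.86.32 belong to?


First octet: 170
Binary: 10101010
10xxxxxx -> Class B (128-191)
Class B, default mask 255.255.0.0 (/16)


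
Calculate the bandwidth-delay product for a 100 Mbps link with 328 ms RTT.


BDP = bandwidth * RTT
= 100 Mbps * 328 ms
= 100 * 1e6 * 328 / 1000 bits
= 32800000 bits
= 4100000 bytes
= 4003.9062 KB
BDP = 32800000 bits (4100000 bytes)


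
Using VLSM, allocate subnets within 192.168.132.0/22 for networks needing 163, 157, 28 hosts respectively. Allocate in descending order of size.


163 hosts -> /24 (254 usable): 192.168.132.0/24
157 hosts -> /24 (254 usable): 192.168.133.0/24
28 hosts -> /27 (30 usable): 192.168.134.0/27
Allocation: 192.168.132.0/24 (163 hosts, 254 usable); 192.168.133.0/24 (157 hosts, 254 usable); 192.168.134.0/27 (28 hosts, 30 usable)


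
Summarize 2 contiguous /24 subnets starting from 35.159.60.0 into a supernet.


Original prefix: /24
Number of subnets: 2 = 2^1
New prefix = 24 - 1 = 23
Supernet: 35.159.60.0/23


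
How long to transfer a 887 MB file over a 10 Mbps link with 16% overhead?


Effective throughput = 10 * (1 - 16/100) = 8.4 Mbps
File size in Mb = 887 * 8 = 7096 Mb
Time = 7096 / 8.4
Time = 844.7619 seconds


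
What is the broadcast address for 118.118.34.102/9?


Network: 118.0.0.0/9
Host bits = 23
Set all host bits to 1:
Broadcast: 118.127.255.255


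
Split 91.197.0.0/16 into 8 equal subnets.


New prefix = 16 + 3 = 19
Each subnet has 8192 addresses
  91.197.0.0/19
  91.197.32.0/19
  91.197.64.0/19
  91.197.96.0/19
  91.197.128.0/19
  91.197.160.0/19
  91.197.192.0/19
  91.197.224.0/19
Subnets: 91.197.0.0/19, 91.197.32.0/19, 91.197.64.0/19, 91.197.96.0/19, 91.197.128.0/19, 91.197.160.0/19, 91.197.192.0/19, 91.197.224.0/19


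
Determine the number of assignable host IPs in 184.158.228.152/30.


Host bits = 32 - 30 = 2
Total addresses = 2^2 = 4
Usable = total - 2 (network and broadcast)
Usable hosts: 2


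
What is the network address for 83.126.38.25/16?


IP:   01010011.01111110.00100110.00011001
Mask: 11111111.11111111.00000000.00000000
AND operation:
Net:  01010011.01111110.00000000.00000000
Network: 83.126.0.0/16


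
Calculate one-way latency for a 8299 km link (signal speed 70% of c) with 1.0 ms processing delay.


Speed = 0.7 * 3e5 km/s = 210000 km/s
Propagation delay = 8299 / 210000 = 0.0395 s = 39.519 ms
Processing delay = 1.0 ms
Total one-way latency = 40.519 ms


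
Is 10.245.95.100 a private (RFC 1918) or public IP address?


RFC 1918 private ranges:
  10.0.0.0/8 (10.0.0.0 - 10.255.255.255)
  172.16.0.0/12 (172.16.0.0 - 172.31.255.255)
  192.168.0.0/16 (192.168.0.0 - 192.168.255.255)
Private (in 10.0.0.0/8)


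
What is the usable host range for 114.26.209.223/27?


Network: 114.26.209.192
Broadcast: 114.26.209.223
First usable = network + 1
Last usable = broadcast - 1
Range: 114.26.209.193 to 114.26.209.222


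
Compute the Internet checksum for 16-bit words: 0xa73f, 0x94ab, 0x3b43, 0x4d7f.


Sum all words (with carry folding):
+ 0xa73f = 0xa73f
+ 0x94ab = 0x3beb
+ 0x3b43 = 0x772e
+ 0x4d7f = 0xc4ad
One's complement: ~0xc4ad
Checksum = 0x3b52


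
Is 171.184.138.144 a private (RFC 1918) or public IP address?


RFC 1918 private ranges:
  10.0.0.0/8 (10.0.0.0 - 10.255.255.255)
  172.16.0.0/12 (172.16.0.0 - 172.31.255.255)
  192.168.0.0/16 (192.168.0.0 - 192.168.255.255)
Public (not in any RFC 1918 range)


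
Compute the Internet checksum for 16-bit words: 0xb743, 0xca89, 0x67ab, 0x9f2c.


Sum all words (with carry folding):
+ 0xb743 = 0xb743
+ 0xca89 = 0x81cd
+ 0x67ab = 0xe978
+ 0x9f2c = 0x88a5
One's complement: ~0x88a5
Checksum = 0x775a


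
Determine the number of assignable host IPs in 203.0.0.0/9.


Host bits = 32 - 9 = 23
Total addresses = 2^23 = 8388608
Usable = total - 2 (network and broadcast)
Usable hosts: 8388606


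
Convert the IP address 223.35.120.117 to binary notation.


223 = 11011111
35 = 00100011
120 = 01111000
117 = 01110101
Binary: 11011111.00100011.01111000.01110101


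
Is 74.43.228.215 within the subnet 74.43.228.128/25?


Subnet network: 74.43.228.128
Test IP AND mask: 74.43.228.128
Yes, 74.43.228.215 is in 74.43.228.128/25


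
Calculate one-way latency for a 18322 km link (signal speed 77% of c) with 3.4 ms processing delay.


Speed = 0.77 * 3e5 km/s = 231000 km/s
Propagation delay = 18322 / 231000 = 0.0793 s = 79.316 ms
Processing delay = 3.4 ms
Total one-way latency = 82.716 ms


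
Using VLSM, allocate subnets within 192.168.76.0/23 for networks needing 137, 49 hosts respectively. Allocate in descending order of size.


137 hosts -> /24 (254 usable): 192.168.76.0/24
49 hosts -> /26 (62 usable): 192.168.77.0/26
Allocation: 192.168.76.0/24 (137 hosts, 254 usable); 192.168.77.0/26 (49 hosts, 62 usable)


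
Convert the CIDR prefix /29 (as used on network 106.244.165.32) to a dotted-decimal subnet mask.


/29 means 29 network bits, 3 host bits
Binary: 11111111111111111111111111111000
Mask: 255.255.255.248


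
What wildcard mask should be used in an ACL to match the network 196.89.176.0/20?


Subnet mask: 255.255.240.0
Wildcard = 255.255.255.255 - subnet mask
255 - 255 = 0
255 - 255 = 0
255 - 240 = 15
255 - 0 = 255
Wildcard: 0.0.15.255


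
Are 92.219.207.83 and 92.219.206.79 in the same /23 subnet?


Mask: 255.255.254.0
92.219.207.83 AND mask = 92.219.206.0
92.219.206.79 AND mask = 92.219.206.0
Yes, same subnet (92.219.206.0)


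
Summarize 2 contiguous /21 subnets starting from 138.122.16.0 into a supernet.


Original prefix: /21
Number of subnets: 2 = 2^1
New prefix = 21 - 1 = 20
Supernet: 138.122.16.0/20


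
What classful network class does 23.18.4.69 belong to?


First octet: 23
Binary: 00010111
0xxxxxxx -> Class A (1-126)
Class A, default mask 255.0.0.0 (/8)


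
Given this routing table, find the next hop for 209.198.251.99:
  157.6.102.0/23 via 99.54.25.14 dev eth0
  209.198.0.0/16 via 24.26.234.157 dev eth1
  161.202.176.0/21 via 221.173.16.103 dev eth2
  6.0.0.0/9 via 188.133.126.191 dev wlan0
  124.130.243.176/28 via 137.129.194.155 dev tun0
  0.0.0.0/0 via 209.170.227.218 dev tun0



Longest prefix match for 209.198.251.99:
  /23 157.6.102.0: no
  /16 209.198.0.0: MATCH
  /21 161.202.176.0: no
  /9 6.0.0.0: no
  /28 124.130.243.176: no
  /0 0.0.0.0: MATCH
Selected: next-hop 24.26.234.157 via eth1 (matched /16)


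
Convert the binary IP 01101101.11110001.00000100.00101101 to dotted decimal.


01101101 = 109
11110001 = 241
00000100 = 4
00101101 = 45
IP: 109.241.4.45


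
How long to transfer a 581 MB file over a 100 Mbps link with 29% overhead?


Effective throughput = 100 * (1 - 29/100) = 71 Mbps
File size in Mb = 581 * 8 = 4648 Mb
Time = 4648 / 71
Time = 65.4648 seconds


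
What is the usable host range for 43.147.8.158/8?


Network: 43.0.0.0
Broadcast: 43.255.255.255
First usable = network + 1
Last usable = broadcast - 1
Range: 43.0.0.1 to 43.255.255.254


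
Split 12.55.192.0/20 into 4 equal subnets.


New prefix = 20 + 2 = 22
Each subnet has 1024 addresses
  12.55.192.0/22
  12.55.196.0/22
  12.55.200.0/22
  12.55.204.0/22
Subnets: 12.55.192.0/22, 12.55.196.0/22, 12.55.200.0/22, 12.55.204.0/22


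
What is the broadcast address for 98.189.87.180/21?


Network: 98.189.80.0/21
Host bits = 11
Set all host bits to 1:
Broadcast: 98.189.87.255


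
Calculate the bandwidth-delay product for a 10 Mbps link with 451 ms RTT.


BDP = bandwidth * RTT
= 10 Mbps * 451 ms
= 10 * 1e6 * 451 / 1000 bits
= 4510000 bits
= 563750 bytes
= 550.5371 KB
BDP = 4510000 bits (563750 bytes)


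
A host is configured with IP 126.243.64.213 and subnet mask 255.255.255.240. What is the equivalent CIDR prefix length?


Binary: 11111111.11111111.11111111.11110000
Count leading 1s
Prefix: /28


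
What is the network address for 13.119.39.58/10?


IP:   00001101.01110111.00100111.00111010
Mask: 11111111.11000000.00000000.00000000
AND operation:
Net:  00001101.01000000.00000000.00000000
Network: 13.64.0.0/10


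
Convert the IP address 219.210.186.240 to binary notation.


219 = 11011011
210 = 11010010
186 = 10111010
240 = 11110000
Binary: 11011011.11010010.10111010.11110000


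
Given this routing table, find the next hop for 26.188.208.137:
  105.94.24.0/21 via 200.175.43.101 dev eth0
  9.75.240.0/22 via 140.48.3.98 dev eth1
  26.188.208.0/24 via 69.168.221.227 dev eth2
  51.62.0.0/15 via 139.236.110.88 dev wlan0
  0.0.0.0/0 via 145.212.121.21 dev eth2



Longest prefix match for 26.188.208.137:
  /21 105.94.24.0: no
  /22 9.75.240.0: no
  /24 26.188.208.0: MATCH
  /15 51.62.0.0: no
  /0 0.0.0.0: MATCH
Selected: next-hop 69.168.221.227 via eth2 (matched /24)


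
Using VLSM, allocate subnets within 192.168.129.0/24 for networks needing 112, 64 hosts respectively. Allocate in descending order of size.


112 hosts -> /25 (126 usable): 192.168.129.0/25
64 hosts -> /25 (126 usable): 192.168.129.128/25
Allocation: 192.168.129.0/25 (112 hosts, 126 usable); 192.168.129.128/25 (64 hosts, 126 usable)


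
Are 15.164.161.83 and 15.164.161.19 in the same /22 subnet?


Mask: 255.255.252.0
15.164.161.83 AND mask = 15.164.160.0
15.164.161.19 AND mask = 15.164.160.0
Yes, same subnet (15.164.160.0)


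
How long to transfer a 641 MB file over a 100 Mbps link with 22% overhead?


Effective throughput = 100 * (1 - 22/100) = 78 Mbps
File size in Mb = 641 * 8 = 5128 Mb
Time = 5128 / 78
Time = 65.7436 seconds


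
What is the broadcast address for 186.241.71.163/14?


Network: 186.240.0.0/14
Host bits = 18
Set all host bits to 1:
Broadcast: 186.243.255.255


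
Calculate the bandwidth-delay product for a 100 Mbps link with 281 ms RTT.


BDP = bandwidth * RTT
= 100 Mbps * 281 ms
= 100 * 1e6 * 281 / 1000 bits
= 28100000 bits
= 3512500 bytes
= 3430.1758 KB
BDP = 28100000 bits (3512500 bytes)


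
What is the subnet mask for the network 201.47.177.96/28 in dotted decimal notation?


/28 means 28 network bits, 4 host bits
Binary: 11111111111111111111111111110000
Mask: 255.255.255.240


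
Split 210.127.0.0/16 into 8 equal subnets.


New prefix = 16 + 3 = 19
Each subnet has 8192 addresses
  210.127.0.0/19
  210.127.32.0/19
  210.127.64.0/19
  210.127.96.0/19
  210.127.128.0/19
  210.127.160.0/19
  210.127.192.0/19
  210.127.224.0/19
Subnets: 210.127.0.0/19, 210.127.32.0/19, 210.127.64.0/19, 210.127.96.0/19, 210.127.128.0/19, 210.127.160.0/19, 210.127.192.0/19, 210.127.224.0/19


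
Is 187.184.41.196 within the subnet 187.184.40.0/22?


Subnet network: 187.184.40.0
Test IP AND mask: 187.184.40.0
Yes, 187.184.41.196 is in 187.184.40.0/22


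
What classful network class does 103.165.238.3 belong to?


First octet: 103
Binary: 01100111
0xxxxxxx -> Class A (1-126)
Class A, default mask 255.0.0.0 (/8)


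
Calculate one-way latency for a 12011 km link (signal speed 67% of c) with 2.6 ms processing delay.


Speed = 0.67 * 3e5 km/s = 201000 km/s
Propagation delay = 12011 / 201000 = 0.0598 s = 59.7562 ms
Processing delay = 2.6 ms
Total one-way latency = 62.3562 ms


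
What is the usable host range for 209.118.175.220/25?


Network: 209.118.175.128
Broadcast: 209.118.175.255
First usable = network + 1
Last usable = broadcast - 1
Range: 209.118.175.129 to 209.118.175.254


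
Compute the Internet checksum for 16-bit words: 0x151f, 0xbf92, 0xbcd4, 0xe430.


Sum all words (with carry folding):
+ 0x151f = 0x151f
+ 0xbf92 = 0xd4b1
+ 0xbcd4 = 0x9186
+ 0xe430 = 0x75b7
One's complement: ~0x75b7
Checksum = 0x8a48


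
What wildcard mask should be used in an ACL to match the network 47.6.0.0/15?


Subnet mask: 255.254.0.0
Wildcard = 255.255.255.255 - subnet mask
255 - 255 = 0
255 - 254 = 1
255 - 0 = 255
255 - 0 = 255
Wildcard: 0.1.255.255


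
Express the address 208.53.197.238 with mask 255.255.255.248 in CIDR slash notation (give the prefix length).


Binary: 11111111.11111111.11111111.11111000
Count leading 1s
Prefix: /29


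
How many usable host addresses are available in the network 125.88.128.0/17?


Host bits = 32 - 17 = 15
Total addresses = 2^15 = 32768
Usable = total - 2 (network and broadcast)
Usable hosts: 32766


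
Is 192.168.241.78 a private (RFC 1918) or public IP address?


RFC 1918 private ranges:
  10.0.0.0/8 (10.0.0.0 - 10.255.255.255)
  172.16.0.0/12 (172.16.0.0 - 172.31.255.255)
  192.168.0.0/16 (192.168.0.0 - 192.168.255.255)
Private (in 192.168.0.0/16)


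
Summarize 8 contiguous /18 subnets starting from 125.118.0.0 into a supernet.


Original prefix: /18
Number of subnets: 8 = 2^3
New prefix = 18 - 3 = 15
Supernet: 125.118.0.0/15


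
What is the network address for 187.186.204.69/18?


IP:   10111011.10111010.11001100.01000101
Mask: 11111111.11111111.11000000.00000000
AND operation:
Net:  10111011.10111010.11000000.00000000
Network: 187.186.192.0/18


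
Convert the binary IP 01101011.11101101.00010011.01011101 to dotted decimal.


01101011 = 107
11101101 = 237
00010011 = 19
01011101 = 93
IP: 107.237.19.93


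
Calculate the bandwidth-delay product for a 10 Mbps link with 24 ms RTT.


BDP = bandwidth * RTT
= 10 Mbps * 24 ms
= 10 * 1e6 * 24 / 1000 bits
= 240000 bits
= 30000 bytes
= 29.2969 KB
BDP = 240000 bits (30000 bytes)


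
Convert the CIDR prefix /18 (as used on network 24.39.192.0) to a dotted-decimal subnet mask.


/18 means 18 network bits, 14 host bits
Binary: 11111111111111111100000000000000
Mask: 255.255.192.0


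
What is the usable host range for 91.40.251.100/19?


Network: 91.40.224.0
Broadcast: 91.40.255.255
First usable = network + 1
Last usable = broadcast - 1
Range: 91.40.224.1 to 91.40.255.254


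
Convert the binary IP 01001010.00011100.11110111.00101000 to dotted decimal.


01001010 = 74
00011100 = 28
11110111 = 247
00101000 = 40
IP: 74.28.247.40


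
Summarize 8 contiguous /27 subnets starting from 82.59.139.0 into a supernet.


Original prefix: /27
Number of subnets: 8 = 2^3
New prefix = 27 - 3 = 24
Supernet: 82.59.139.0/24


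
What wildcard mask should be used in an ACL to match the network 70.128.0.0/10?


Subnet mask: 255.192.0.0
Wildcard = 255.255.255.255 - subnet mask
255 - 255 = 0
255 - 192 = 63
255 - 0 = 255
255 - 0 = 255
Wildcard: 0.63.255.255


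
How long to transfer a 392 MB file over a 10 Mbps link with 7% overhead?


Effective throughput = 10 * (1 - 7/100) = 9.3 Mbps
File size in Mb = 392 * 8 = 3136 Mb
Time = 3136 / 9.3
Time = 337.2043 seconds


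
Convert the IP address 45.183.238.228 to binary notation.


45 = 00101101
183 = 10110111
238 = 11101110
228 = 11100100
Binary: 00101101.10110111.11101110.11100100


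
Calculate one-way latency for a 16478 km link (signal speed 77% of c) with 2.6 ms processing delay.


Speed = 0.77 * 3e5 km/s = 231000 km/s
Propagation delay = 16478 / 231000 = 0.0713 s = 71.3333 ms
Processing delay = 2.6 ms
Total one-way latency = 73.9333 ms


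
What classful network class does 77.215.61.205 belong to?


First octet: 77
Binary: 01001101
0xxxxxxx -> Class A (1-126)
Class A, default mask 255.0.0.0 (/8)


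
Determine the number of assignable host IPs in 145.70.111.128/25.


Host bits = 32 - 25 = 7
Total addresses = 2^7 = 128
Usable = total - 2 (network and broadcast)
Usable hosts: 126


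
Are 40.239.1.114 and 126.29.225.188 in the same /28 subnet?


Mask: 255.255.255.240
40.239.1.114 AND mask = 40.239.1.112
126.29.225.188 AND mask = 126.29.225.176
No, different subnets (40.239.1.112 vs 126.29.225.176)


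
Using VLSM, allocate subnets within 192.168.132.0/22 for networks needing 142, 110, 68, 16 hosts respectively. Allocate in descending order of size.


142 hosts -> /24 (254 usable): 192.168.132.0/24
110 hosts -> /25 (126 usable): 192.168.133.0/25
68 hosts -> /25 (126 usable): 192.168.133.128/25
16 hosts -> /27 (30 usable): 192.168.134.0/27
Allocation: 192.168.132.0/24 (142 hosts, 254 usable); 192.168.133.0/25 (110 hosts, 126 usable); 192.168.133.128/25 (68 hosts, 126 usable); 192.168.134.0/27 (16 hosts, 30 usable)


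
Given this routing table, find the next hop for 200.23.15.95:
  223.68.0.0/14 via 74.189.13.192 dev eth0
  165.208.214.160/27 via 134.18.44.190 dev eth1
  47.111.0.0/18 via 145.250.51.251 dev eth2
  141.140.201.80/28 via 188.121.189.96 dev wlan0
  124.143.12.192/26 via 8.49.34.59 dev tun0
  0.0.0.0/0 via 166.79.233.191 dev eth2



Longest prefix match for 200.23.15.95:
  /14 223.68.0.0: no
  /27 165.208.214.160: no
  /18 47.111.0.0: no
  /28 141.140.201.80: no
  /26 124.143.12.192: no
  /0 0.0.0.0: MATCH
Selected: next-hop 166.79.233.191 via eth2 (matched /0)


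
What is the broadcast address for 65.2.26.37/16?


Network: 65.2.0.0/16
Host bits = 16
Set all host bits to 1:
Broadcast: 65.2.255.255


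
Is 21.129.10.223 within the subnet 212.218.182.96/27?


Subnet network: 212.218.182.96
Test IP AND mask: 21.129.10.192
No, 21.129.10.223 is not in 212.218.182.96/27


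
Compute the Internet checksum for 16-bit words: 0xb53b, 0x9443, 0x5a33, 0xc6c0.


Sum all words (with carry folding):
+ 0xb53b = 0xb53b
+ 0x9443 = 0x497f
+ 0x5a33 = 0xa3b2
+ 0xc6c0 = 0x6a73
One's complement: ~0x6a73
Checksum = 0x958c


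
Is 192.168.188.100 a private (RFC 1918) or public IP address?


RFC 1918 private ranges:
  10.0.0.0/8 (10.0.0.0 - 10.255.255.255)
  172.16.0.0/12 (172.16.0.0 - 172.31.255.255)
  192.168.0.0/16 (192.168.0.0 - 192.168.255.255)
Private (in 192.168.0.0/16)


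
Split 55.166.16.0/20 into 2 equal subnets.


New prefix = 20 + 1 = 21
Each subnet has 2048 addresses
  55.166.16.0/21
  55.166.24.0/21
Subnets: 55.166.16.0/21, 55.166.24.0/21


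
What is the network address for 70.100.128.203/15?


IP:   01000110.01100100.10000000.11001011
Mask: 11111111.11111110.00000000.00000000
AND operation:
Net:  01000110.01100100.00000000.00000000
Network: 70.100.0.0/15


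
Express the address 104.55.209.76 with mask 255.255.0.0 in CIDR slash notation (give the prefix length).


Binary: 11111111.11111111.00000000.00000000
Count leading 1s
Prefix: /16


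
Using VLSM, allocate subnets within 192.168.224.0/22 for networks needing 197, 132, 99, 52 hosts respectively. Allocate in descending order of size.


197 hosts -> /24 (254 usable): 192.168.224.0/24
132 hosts -> /24 (254 usable): 192.168.225.0/24
99 hosts -> /25 (126 usable): 192.168.226.0/25
52 hosts -> /26 (62 usable): 192.168.226.128/26
Allocation: 192.168.224.0/24 (197 hosts, 254 usable); 192.168.225.0/24 (132 hosts, 254 usable); 192.168.226.0/25 (99 hosts, 126 usable); 192.168.226.128/26 (52 hosts, 62 usable)


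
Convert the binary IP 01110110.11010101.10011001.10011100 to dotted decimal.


01110110 = 118
11010101 = 213
10011001 = 153
10011100 = 156
IP: 118.213.153.156


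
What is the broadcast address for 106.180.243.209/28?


Network: 106.180.243.208/28
Host bits = 4
Set all host bits to 1:
Broadcast: 106.180.243.223


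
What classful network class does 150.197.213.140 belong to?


First octet: 150
Binary: 10010110
10xxxxxx -> Class B (128-191)
Class B, default mask 255.255.0.0 (/16)


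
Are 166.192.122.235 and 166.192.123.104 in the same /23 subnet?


Mask: 255.255.254.0
166.192.122.235 AND mask = 166.192.122.0
166.192.123.104 AND mask = 166.192.122.0
Yes, same subnet (166.192.122.0)


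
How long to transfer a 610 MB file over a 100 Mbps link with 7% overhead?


Effective throughput = 100 * (1 - 7/100) = 93 Mbps
File size in Mb = 610 * 8 = 4880 Mb
Time = 4880 / 93
Time = 52.4731 seconds


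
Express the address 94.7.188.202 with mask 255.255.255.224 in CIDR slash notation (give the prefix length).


Binary: 11111111.11111111.11111111.11100000
Count leading 1s
Prefix: /27


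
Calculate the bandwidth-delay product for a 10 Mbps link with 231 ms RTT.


BDP = bandwidth * RTT
= 10 Mbps * 231 ms
= 10 * 1e6 * 231 / 1000 bits
= 2310000 bits
= 288750 bytes
= 281.9824 KB
BDP = 2310000 bits (288750 bytes)


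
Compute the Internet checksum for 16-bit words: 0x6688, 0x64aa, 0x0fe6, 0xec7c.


Sum all words (with carry folding):
+ 0x6688 = 0x6688
+ 0x64aa = 0xcb32
+ 0x0fe6 = 0xdb18
+ 0xec7c = 0xc795
One's complement: ~0xc795
Checksum = 0x386a


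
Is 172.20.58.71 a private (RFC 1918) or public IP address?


RFC 1918 private ranges:
  10.0.0.0/8 (10.0.0.0 - 10.255.255.255)
  172.16.0.0/12 (172.16.0.0 - 172.31.255.255)
  192.168.0.0/16 (192.168.0.0 - 192.168.255.255)
Private (in 172.16.0.0/12)


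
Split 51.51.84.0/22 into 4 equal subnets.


New prefix = 22 + 2 = 24
Each subnet has 256 addresses
  51.51.84.0/24
  51.51.85.0/24
  51.51.86.0/24
  51.51.87.0/24
Subnets: 51.51.84.0/24, 51.51.85.0/24, 51.51.86.0/24, 51.51.87.0/24


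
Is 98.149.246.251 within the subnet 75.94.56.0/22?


Subnet network: 75.94.56.0
Test IP AND mask: 98.149.244.0
No, 98.149.246.251 is not in 75.94.56.0/22


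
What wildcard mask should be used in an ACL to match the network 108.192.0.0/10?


Subnet mask: 255.192.0.0
Wildcard = 255.255.255.255 - subnet mask
255 - 255 = 0
255 - 192 = 63
255 - 0 = 255
255 - 0 = 255
Wildcard: 0.63.255.255


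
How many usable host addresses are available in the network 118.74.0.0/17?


Host bits = 32 - 17 = 15
Total addresses = 2^15 = 32768
Usable = total - 2 (network and broadcast)
Usable hosts: 32766


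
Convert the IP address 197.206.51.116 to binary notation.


197 = 11000101
206 = 11001110
51 = 00110011
116 = 01110100
Binary: 11000101.11001110.00110011.01110100


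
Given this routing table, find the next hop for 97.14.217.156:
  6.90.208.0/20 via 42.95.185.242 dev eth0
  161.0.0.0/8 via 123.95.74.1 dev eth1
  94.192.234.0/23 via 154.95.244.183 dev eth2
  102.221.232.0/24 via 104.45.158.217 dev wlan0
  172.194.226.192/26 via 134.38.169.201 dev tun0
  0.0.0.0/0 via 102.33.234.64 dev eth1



Longest prefix match for 97.14.217.156:
  /20 6.90.208.0: no
  /8 161.0.0.0: no
  /23 94.192.234.0: no
  /24 102.221.232.0: no
  /26 172.194.226.192: no
  /0 0.0.0.0: MATCH
Selected: next-hop 102.33.234.64 via eth1 (matched /0)


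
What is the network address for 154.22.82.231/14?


IP:   10011010.00010110.01010010.11100111
Mask: 11111111.11111100.00000000.00000000
AND operation:
Net:  10011010.00010100.00000000.00000000
Network: 154.20.0.0/14


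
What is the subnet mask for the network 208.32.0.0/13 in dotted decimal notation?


/13 means 13 network bits, 19 host bits
Binary: 11111111111110000000000000000000
Mask: 255.248.0.0


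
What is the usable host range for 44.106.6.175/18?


Network: 44.106.0.0
Broadcast: 44.106.63.255
First usable = network + 1
Last usable = broadcast - 1
Range: 44.106.0.1 to 44.106.63.254


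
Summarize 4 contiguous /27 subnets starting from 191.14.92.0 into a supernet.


Original prefix: /27
Number of subnets: 4 = 2^2
New prefix = 27 - 2 = 25
Supernet: 191.14.92.0/25


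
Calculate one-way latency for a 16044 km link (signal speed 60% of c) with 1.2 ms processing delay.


Speed = 0.6 * 3e5 km/s = 180000 km/s
Propagation delay = 16044 / 180000 = 0.0891 s = 89.1333 ms
Processing delay = 1.2 ms
Total one-way latency = 90.3333 ms


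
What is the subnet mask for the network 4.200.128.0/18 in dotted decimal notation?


/18 means 18 network bits, 14 host bits
Binary: 11111111111111111100000000000000
Mask: 255.255.192.0


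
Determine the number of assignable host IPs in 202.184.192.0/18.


Host bits = 32 - 18 = 14
Total addresses = 2^14 = 16384
Usable = total - 2 (network and broadcast)
Usable hosts: 16382


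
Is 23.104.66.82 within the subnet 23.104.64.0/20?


Subnet network: 23.104.64.0
Test IP AND mask: 23.104.64.0
Yes, 23.104.66.82 is in 23.104.64.0/20


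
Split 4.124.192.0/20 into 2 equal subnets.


New prefix = 20 + 1 = 21
Each subnet has 2048 addresses
  4.124.192.0/21
  4.124.200.0/21
Subnets: 4.124.192.0/21, 4.124.200.0/21


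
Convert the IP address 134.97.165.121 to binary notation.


134 = 10000110
97 = 01100001
165 = 10100101
121 = 01111001
Binary: 10000110.01100001.10100101.01111001


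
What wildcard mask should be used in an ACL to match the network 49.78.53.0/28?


Subnet mask: 255.255.255.240
Wildcard = 255.255.255.255 - subnet mask
255 - 255 = 0
255 - 255 = 0
255 - 255 = 0
255 - 240 = 15
Wildcard: 0.0.0.15


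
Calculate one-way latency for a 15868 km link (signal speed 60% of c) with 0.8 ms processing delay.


Speed = 0.6 * 3e5 km/s = 180000 km/s
Propagation delay = 15868 / 180000 = 0.0882 s = 88.1556 ms
Processing delay = 0.8 ms
Total one-way latency = 88.9556 ms


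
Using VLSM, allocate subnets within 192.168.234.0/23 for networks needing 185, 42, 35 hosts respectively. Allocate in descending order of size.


185 hosts -> /24 (254 usable): 192.168.234.0/24
42 hosts -> /26 (62 usable): 192.168.235.0/26
35 hosts -> /26 (62 usable): 192.168.235.64/26
Allocation: 192.168.234.0/24 (185 hosts, 254 usable); 192.168.235.0/26 (42 hosts, 62 usable); 192.168.235.64/26 (35 hosts, 62 usable)


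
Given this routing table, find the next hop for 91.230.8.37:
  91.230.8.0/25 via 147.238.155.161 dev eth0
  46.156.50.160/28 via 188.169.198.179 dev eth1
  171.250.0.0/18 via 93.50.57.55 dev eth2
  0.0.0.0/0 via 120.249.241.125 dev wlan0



Longest prefix match for 91.230.8.37:
  /25 91.230.8.0: MATCH
  /28 46.156.50.160: no
  /18 171.250.0.0: no
  /0 0.0.0.0: MATCH
Selected: next-hop 147.238.155.161 via eth0 (matched /25)


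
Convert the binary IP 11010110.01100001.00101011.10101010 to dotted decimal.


11010110 = 214
01100001 = 97
00101011 = 43
10101010 = 170
IP: 214.97.43.170


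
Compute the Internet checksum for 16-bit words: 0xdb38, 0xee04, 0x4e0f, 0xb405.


Sum all words (with carry folding):
+ 0xdb38 = 0xdb38
+ 0xee04 = 0xc93d
+ 0x4e0f = 0x174d
+ 0xb405 = 0xcb52
One's complement: ~0xcb52
Checksum = 0x34ad


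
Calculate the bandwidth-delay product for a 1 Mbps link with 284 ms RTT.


BDP = bandwidth * RTT
= 1 Mbps * 284 ms
= 1 * 1e6 * 284 / 1000 bits
= 284000 bits
= 35500 bytes
= 34.668 KB
BDP = 284000 bits (35500 bytes)


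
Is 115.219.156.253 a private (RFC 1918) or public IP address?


RFC 1918 private ranges:
  10.0.0.0/8 (10.0.0.0 - 10.255.255.255)
  172.16.0.0/12 (172.16.0.0 - 172.31.255.255)
  192.168.0.0/16 (192.168.0.0 - 192.168.255.255)
Public (not in any RFC 1918 range)


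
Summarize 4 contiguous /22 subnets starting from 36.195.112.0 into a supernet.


Original prefix: /22
Number of subnets: 4 = 2^2
New prefix = 22 - 2 = 20
Supernet: 36.195.112.0/20


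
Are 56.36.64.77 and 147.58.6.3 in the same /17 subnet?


Mask: 255.255.128.0
56.36.64.77 AND mask = 56.36.0.0
147.58.6.3 AND mask = 147.58.0.0
No, different subnets (56.36.0.0 vs 147.58.0.0)


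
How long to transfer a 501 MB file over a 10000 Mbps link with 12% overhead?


Effective throughput = 10000 * (1 - 12/100) = 8800 Mbps
File size in Mb = 501 * 8 = 4008 Mb
Time = 4008 / 8800
Time = 0.4555 seconds


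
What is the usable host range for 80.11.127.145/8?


Network: 80.0.0.0
Broadcast: 80.255.255.255
First usable = network + 1
Last usable = broadcast - 1
Range: 80.0.0.1 to 80.255.255.254


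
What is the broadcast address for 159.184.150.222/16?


Network: 159.184.0.0/16
Host bits = 16
Set all host bits to 1:
Broadcast: 159.184.255.255


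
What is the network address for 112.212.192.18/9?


IP:   01110000.11010100.11000000.00010010
Mask: 11111111.10000000.00000000.00000000
AND operation:
Net:  01110000.10000000.00000000.00000000
Network: 112.128.0.0/9


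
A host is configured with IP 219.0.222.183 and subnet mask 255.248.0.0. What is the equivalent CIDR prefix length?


Binary: 11111111.11111000.00000000.00000000
Count leading 1s
Prefix: /13


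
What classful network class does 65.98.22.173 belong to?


First octet: 65
Binary: 01000001
0xxxxxxx -> Class A (1-126)
Class A, default mask 255.0.0.0 (/8)


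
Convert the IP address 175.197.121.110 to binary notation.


175 = 10101111
197 = 11000101
121 = 01111001
110 = 01101110
Binary: 10101111.11000101.01111001.01101110


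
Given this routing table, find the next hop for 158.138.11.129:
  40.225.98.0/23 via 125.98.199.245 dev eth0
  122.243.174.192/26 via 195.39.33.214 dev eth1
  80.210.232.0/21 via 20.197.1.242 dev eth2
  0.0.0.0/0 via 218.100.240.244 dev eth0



Longest prefix match for 158.138.11.129:
  /23 40.225.98.0: no
  /26 122.243.174.192: no
  /21 80.210.232.0: no
  /0 0.0.0.0: MATCH
Selected: next-hop 218.100.240.244 via eth0 (matched /0)


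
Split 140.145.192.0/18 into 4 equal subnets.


New prefix = 18 + 2 = 20
Each subnet has 4096 addresses
  140.145.192.0/20
  140.145.208.0/20
  140.145.224.0/20
  140.145.240.0/20
Subnets: 140.145.192.0/20, 140.145.208.0/20, 140.145.224.0/20, 140.145.240.0/20


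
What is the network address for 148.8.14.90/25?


IP:   10010100.00001000.00001110.01011010
Mask: 11111111.11111111.11111111.10000000
AND operation:
Net:  10010100.00001000.00001110.00000000
Network: 148.8.14.0/25


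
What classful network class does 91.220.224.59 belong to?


First octet: 91
Binary: 01011011
0xxxxxxx -> Class A (1-126)
Class A, default mask 255.0.0.0 (/8)


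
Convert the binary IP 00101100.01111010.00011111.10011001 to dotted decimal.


00101100 = 44
01111010 = 122
00011111 = 31
10011001 = 153
IP: 44.122.31.153


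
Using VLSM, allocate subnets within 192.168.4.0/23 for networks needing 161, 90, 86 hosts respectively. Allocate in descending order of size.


161 hosts -> /24 (254 usable): 192.168.4.0/24
90 hosts -> /25 (126 usable): 192.168.5.0/25
86 hosts -> /25 (126 usable): 192.168.5.128/25
Allocation: 192.168.4.0/24 (161 hosts, 254 usable); 192.168.5.0/25 (90 hosts, 126 usable); 192.168.5.128/25 (86 hosts, 126 usable)


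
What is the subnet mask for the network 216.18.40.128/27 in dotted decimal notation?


/27 means 27 network bits, 5 host bits
Binary: 11111111111111111111111111100000
Mask: 255.255.255.224


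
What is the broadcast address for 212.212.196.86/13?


Network: 212.208.0.0/13
Host bits = 19
Set all host bits to 1:
Broadcast: 212.215.255.255


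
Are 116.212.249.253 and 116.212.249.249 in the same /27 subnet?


Mask: 255.255.255.224
116.212.249.253 AND mask = 116.212.249.224
116.212.249.249 AND mask = 116.212.249.224
Yes, same subnet (116.212.249.224)


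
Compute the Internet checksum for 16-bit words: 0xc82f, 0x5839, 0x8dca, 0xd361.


Sum all words (with carry folding):
+ 0xc82f = 0xc82f
+ 0x5839 = 0x2069
+ 0x8dca = 0xae33
+ 0xd361 = 0x8195
One's complement: ~0x8195
Checksum = 0x7e6a


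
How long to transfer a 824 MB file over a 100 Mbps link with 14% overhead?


Effective throughput = 100 * (1 - 14/100) = 86 Mbps
File size in Mb = 824 * 8 = 6592 Mb
Time = 6592 / 86
Time = 76.6512 seconds


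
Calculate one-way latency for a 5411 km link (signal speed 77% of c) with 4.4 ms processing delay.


Speed = 0.77 * 3e5 km/s = 231000 km/s
Propagation delay = 5411 / 231000 = 0.0234 s = 23.4242 ms
Processing delay = 4.4 ms
Total one-way latency = 27.8242 ms


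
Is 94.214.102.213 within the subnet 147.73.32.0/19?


Subnet network: 147.73.32.0
Test IP AND mask: 94.214.96.0
No, 94.214.102.213 is not in 147.73.32.0/19


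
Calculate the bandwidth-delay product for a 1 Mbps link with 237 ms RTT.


BDP = bandwidth * RTT
= 1 Mbps * 237 ms
= 1 * 1e6 * 237 / 1000 bits
= 237000 bits
= 29625 bytes
= 28.9307 KB
BDP = 237000 bits (29625 bytes)


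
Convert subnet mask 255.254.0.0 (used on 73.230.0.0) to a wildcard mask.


Subnet mask: 255.254.0.0
Wildcard = 255.255.255.255 - subnet mask
255 - 255 = 0
255 - 254 = 1
255 - 0 = 255
255 - 0 = 255
Wildcard: 0.1.255.255


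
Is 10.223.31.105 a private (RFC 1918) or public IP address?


RFC 1918 private ranges:
  10.0.0.0/8 (10.0.0.0 - 10.255.255.255)
  172.16.0.0/12 (172.16.0.0 - 172.31.255.255)
  192.168.0.0/16 (192.168.0.0 - 192.168.255.255)
Private (in 10.0.0.0/8)


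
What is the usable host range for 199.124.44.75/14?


Network: 199.124.0.0
Broadcast: 199.127.255.255
First usable = network + 1
Last usable = broadcast - 1
Range: 199.124.0.1 to 199.127.255.254


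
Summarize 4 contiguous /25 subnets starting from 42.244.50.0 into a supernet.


Original prefix: /25
Number of subnets: 4 = 2^2
New prefix = 25 - 2 = 23
Supernet: 42.244.50.0/23


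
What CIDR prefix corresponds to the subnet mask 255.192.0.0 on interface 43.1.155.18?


Binary: 11111111.11000000.00000000.00000000
Count leading 1s
Prefix: /10


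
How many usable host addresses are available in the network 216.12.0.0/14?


Host bits = 32 - 14 = 18
Total addresses = 2^18 = 262144
Usable = total - 2 (network and broadcast)
Usable hosts: 262142


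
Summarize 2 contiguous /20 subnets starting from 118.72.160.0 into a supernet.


Original prefix: /20
Number of subnets: 2 = 2^1
New prefix = 20 - 1 = 19
Supernet: 118.72.160.0/19


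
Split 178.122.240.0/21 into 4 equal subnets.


New prefix = 21 + 2 = 23
Each subnet has 512 addresses
  178.122.240.0/23
  178.122.242.0/23
  178.122.244.0/23
  178.122.246.0/23
Subnets: 178.122.240.0/23, 178.122.242.0/23, 178.122.244.0/23, 178.122.246.0/23


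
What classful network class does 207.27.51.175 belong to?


First octet: 207
Binary: 11001111
110xxxxx -> Class C (192-223)
Class C, default mask 255.255.255.0 (/24)


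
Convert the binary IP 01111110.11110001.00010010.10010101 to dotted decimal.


01111110 = 126
11110001 = 241
00010010 = 18
10010101 = 149
IP: 126.241.18.149


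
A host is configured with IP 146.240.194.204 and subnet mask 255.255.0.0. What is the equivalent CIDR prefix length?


Binary: 11111111.11111111.00000000.00000000
Count leading 1s
Prefix: /16


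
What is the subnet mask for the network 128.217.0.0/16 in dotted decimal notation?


/16 means 16 network bits, 16 host bits
Binary: 11111111111111110000000000000000
Mask: 255.255.0.0


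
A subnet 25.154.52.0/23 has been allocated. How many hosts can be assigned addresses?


Host bits = 32 - 23 = 9
Total addresses = 2^9 = 512
Usable = total - 2 (network and broadcast)
Usable hosts: 510


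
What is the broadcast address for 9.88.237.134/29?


Network: 9.88.237.128/29
Host bits = 3
Set all host bits to 1:
Broadcast: 9.88.237.135


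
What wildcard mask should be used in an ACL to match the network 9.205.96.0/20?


Subnet mask: 255.255.240.0
Wildcard = 255.255.255.255 - subnet mask
255 - 255 = 0
255 - 255 = 0
255 - 240 = 15
255 - 0 = 255
Wildcard: 0.0.15.255


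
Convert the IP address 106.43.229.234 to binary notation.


106 = 01101010
43 = 00101011
229 = 11100101
234 = 11101010
Binary: 01101010.00101011.11100101.11101010


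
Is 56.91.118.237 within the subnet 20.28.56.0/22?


Subnet network: 20.28.56.0
Test IP AND mask: 56.91.116.0
No, 56.91.118.237 is not in 20.28.56.0/22


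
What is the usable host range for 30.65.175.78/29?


Network: 30.65.175.72
Broadcast: 30.65.175.79
First usable = network + 1
Last usable = broadcast - 1
Range: 30.65.175.73 to 30.65.175.78


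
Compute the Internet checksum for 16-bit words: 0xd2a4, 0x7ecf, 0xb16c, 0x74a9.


Sum all words (with carry folding):
+ 0xd2a4 = 0xd2a4
+ 0x7ecf = 0x5174
+ 0xb16c = 0x02e1
+ 0x74a9 = 0x778a
One's complement: ~0x778a
Checksum = 0x8875


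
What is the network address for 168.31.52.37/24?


IP:   10101000.00011111.00110100.00100101
Mask: 11111111.11111111.11111111.00000000
AND operation:
Net:  10101000.00011111.00110100.00000000
Network: 168.31.52.0/24


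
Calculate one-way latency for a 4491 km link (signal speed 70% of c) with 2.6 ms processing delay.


Speed = 0.7 * 3e5 km/s = 210000 km/s
Propagation delay = 4491 / 210000 = 0.0214 s = 21.3857 ms
Processing delay = 2.6 ms
Total one-way latency = 23.9857 ms


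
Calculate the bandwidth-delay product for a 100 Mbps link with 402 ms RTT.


BDP = bandwidth * RTT
= 100 Mbps * 402 ms
= 100 * 1e6 * 402 / 1000 bits
= 40200000 bits
= 5025000 bytes
= 4907.2266 KB
BDP = 40200000 bits (5025000 bytes)


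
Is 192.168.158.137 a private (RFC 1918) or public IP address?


RFC 1918 private ranges:
  10.0.0.0/8 (10.0.0.0 - 10.255.255.255)
  172.16.0.0/12 (172.16.0.0 - 172.31.255.255)
  192.168.0.0/16 (192.168.0.0 - 192.168.255.255)
Private (in 192.168.0.0/16)


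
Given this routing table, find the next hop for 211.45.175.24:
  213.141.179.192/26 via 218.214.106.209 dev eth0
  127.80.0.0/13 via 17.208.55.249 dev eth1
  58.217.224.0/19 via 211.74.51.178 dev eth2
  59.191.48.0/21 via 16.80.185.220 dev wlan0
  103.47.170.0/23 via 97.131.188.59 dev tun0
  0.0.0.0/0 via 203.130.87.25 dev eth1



Longest prefix match for 211.45.175.24:
  /26 213.141.179.192: no
  /13 127.80.0.0: no
  /19 58.217.224.0: no
  /21 59.191.48.0: no
  /23 103.47.170.0: no
  /0 0.0.0.0: MATCH
Selected: next-hop 203.130.87.25 via eth1 (matched /0)


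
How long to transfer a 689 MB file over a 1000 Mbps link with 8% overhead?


Effective throughput = 1000 * (1 - 8/100) = 920 Mbps
File size in Mb = 689 * 8 = 5512 Mb
Time = 5512 / 920
Time = 5.9913 seconds


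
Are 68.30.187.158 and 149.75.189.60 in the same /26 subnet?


Mask: 255.255.255.192
68.30.187.158 AND mask = 68.30.187.128
149.75.189.60 AND mask = 149.75.189.0
No, different subnets (68.30.187.128 vs 149.75.189.0)


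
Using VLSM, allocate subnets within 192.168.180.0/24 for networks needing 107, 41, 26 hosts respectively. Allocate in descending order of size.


107 hosts -> /25 (126 usable): 192.168.180.0/25
41 hosts -> /26 (62 usable): 192.168.180.128/26
26 hosts -> /27 (30 usable): 192.168.180.192/27
Allocation: 192.168.180.0/25 (107 hosts, 126 usable); 192.168.180.128/26 (41 hosts, 62 usable); 192.168.180.192/27 (26 hosts, 30 usable)


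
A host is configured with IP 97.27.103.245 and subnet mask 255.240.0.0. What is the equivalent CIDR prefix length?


Binary: 11111111.11110000.00000000.00000000
Count leading 1s
Prefix: /12


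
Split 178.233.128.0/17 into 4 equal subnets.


New prefix = 17 + 2 = 19
Each subnet has 8192 addresses
  178.233.128.0/19
  178.233.160.0/19
  178.233.192.0/19
  178.233.224.0/19
Subnets: 178.233.128.0/19, 178.233.160.0/19, 178.233.192.0/19, 178.233.224.0/19


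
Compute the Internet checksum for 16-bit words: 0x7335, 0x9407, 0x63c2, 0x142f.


Sum all words (with carry folding):
+ 0x7335 = 0x7335
+ 0x9407 = 0x073d
+ 0x63c2 = 0x6aff
+ 0x142f = 0x7f2e
One's complement: ~0x7f2e
Checksum = 0x80d1


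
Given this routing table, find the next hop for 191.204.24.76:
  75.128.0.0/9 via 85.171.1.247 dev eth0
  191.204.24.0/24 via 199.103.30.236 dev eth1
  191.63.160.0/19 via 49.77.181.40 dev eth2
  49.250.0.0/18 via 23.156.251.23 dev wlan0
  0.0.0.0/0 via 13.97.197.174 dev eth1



Longest prefix match for 191.204.24.76:
  /9 75.128.0.0: no
  /24 191.204.24.0: MATCH
  /19 191.63.160.0: no
  /18 49.250.0.0: no
  /0 0.0.0.0: MATCH
Selected: next-hop 199.103.30.236 via eth1 (matched /24)
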